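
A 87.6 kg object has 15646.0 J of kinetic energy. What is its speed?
KE = ½mv² → v = √(2KE/m) = √(2×15646.0/87.6) = 18.9 m/s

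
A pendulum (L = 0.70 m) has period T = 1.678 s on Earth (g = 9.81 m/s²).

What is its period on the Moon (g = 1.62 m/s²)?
T = 2π√(L/g), so T_moon/T_earth = √(g_earth/g_moon)
T_moon = 2π√(0.7/1.62) = 4.13 s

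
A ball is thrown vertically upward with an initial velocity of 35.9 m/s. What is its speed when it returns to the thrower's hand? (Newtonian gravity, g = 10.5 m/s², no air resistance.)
By conservation of energy, the ball returns at the same speed = 35.9 m/s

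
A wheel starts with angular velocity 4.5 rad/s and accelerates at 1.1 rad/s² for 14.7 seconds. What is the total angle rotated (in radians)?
θ = ω₀t + ½αt² = 4.5×14.7 + ½×1.1×14.7² = 185.0 rad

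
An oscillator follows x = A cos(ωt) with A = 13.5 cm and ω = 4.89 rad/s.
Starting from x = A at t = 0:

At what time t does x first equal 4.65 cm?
cos(ωt) = x/A = 4.65/13.5 = 0.3444
ωt = arccos(0.3444) = 1.219 rad
t = 1.219/4.89 = 0.2493 s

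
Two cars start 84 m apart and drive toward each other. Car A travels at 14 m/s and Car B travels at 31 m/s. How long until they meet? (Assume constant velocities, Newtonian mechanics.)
Combined speed: v_combined = 14 + 31 = 45 m/s
Time to meet: t = d/45 = 84/45 = 1.87 s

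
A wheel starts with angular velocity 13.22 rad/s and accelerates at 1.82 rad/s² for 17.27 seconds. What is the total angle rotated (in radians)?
θ = ω₀t + ½αt² = 13.22×17.27 + ½×1.82×17.27² = 499.72 rad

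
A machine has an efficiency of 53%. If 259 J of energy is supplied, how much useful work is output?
W_out = η × W_in = 0.53 × 259 = 137.27 J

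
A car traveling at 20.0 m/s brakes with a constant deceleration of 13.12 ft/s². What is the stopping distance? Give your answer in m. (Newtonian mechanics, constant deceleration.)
d = v₀² / (2a) (with unit conversion) = 50.01 m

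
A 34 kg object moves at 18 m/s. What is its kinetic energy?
KE = ½mv² = ½×34×18² = 5508.0 J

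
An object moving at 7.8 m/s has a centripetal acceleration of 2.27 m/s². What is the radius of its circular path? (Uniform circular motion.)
r = v²/a_c = 7.8²/2.27 = 26.8 m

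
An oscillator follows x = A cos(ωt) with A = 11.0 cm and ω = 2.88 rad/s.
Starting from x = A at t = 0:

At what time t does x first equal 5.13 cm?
cos(ωt) = x/A = 5.13/11.0 = 0.4664
ωt = arccos(0.4664) = 1.086 rad
t = 1.086/2.88 = 0.377 s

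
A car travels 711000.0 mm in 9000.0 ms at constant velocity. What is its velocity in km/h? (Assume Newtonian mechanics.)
v = d/t (with unit conversion) = 284.4 km/h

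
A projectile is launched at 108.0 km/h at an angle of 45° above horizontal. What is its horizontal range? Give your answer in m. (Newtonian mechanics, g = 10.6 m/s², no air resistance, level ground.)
R = v₀² sin(2θ) / g (with unit conversion) = 84.91 m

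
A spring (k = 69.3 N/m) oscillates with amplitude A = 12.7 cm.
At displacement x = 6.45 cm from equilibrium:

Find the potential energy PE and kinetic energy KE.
E_total = ½kA² = ½×69.3×(0.127)² = 0.5589 J
PE = ½kx² = ½×69.3×(0.0645)² = 0.1442 J
KE = E_total − PE = 0.4147 J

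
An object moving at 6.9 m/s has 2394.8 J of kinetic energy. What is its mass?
KE = ½mv² → m = 2KE/v² = 2×2394.8/6.9² = 100.6 kg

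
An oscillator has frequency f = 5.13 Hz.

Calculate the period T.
T = 1/f = 1/5.13 = 0.1949 s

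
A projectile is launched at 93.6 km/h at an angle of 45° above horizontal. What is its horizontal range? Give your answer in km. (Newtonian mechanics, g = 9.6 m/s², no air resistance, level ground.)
R = v₀² sin(2θ) / g (with unit conversion) = 0.07042 km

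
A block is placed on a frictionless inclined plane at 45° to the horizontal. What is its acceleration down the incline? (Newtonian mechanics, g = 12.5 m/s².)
a = g sin(θ) = 12.5 × sin(45°) = 12.5 × 0.7071 = 8.84 m/s²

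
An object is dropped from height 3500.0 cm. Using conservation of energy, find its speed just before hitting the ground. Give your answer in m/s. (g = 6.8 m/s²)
mgh = ½mv² → v = √(2gh) = √(2×6.8×35) = 21.82 m/s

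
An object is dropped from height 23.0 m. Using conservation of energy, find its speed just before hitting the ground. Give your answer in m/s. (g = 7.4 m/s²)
mgh = ½mv² → v = √(2gh) = √(2×7.4×23) = 18.45 m/s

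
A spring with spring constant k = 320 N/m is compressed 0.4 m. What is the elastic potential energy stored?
PE = ½kx² = ½×320×0.4² = 25.6 J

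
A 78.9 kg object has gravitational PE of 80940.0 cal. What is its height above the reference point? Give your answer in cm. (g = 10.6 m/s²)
PE = mgh → h = PE/(mg) = 3.387e+05 J / (78.9 kg × 10.6 m/s²) = 404.9 m = 40490.0 cm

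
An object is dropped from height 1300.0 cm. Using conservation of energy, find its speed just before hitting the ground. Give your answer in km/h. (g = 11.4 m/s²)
mgh = ½mv² → v = √(2gh) = √(2×11.4×13) = 17.22 m/s = 61.98 km/h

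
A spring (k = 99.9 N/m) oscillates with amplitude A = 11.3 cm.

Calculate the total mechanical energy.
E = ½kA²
E = ½kA² = ½×99.9×(0.113)² = 0.6378 J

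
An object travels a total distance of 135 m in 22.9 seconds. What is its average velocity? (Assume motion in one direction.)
v_avg = Δd / Δt = 135 / 22.9 = 5.9 m/s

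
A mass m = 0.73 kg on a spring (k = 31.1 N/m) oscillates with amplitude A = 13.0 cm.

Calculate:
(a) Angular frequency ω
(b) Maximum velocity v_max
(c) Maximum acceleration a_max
ω = √(k/m) = √(31.1/0.73) = 6.527 rad/s
v_max = ωA = 6.527×0.13 = 0.8485 m/s
a_max = ω²A = 6.527²×0.13 = 5.538 m/s²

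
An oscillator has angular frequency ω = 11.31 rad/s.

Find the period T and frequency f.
T = 2π/ω = 2π/11.31 = 0.5555 s; f = ω/2π = 1.8 Hz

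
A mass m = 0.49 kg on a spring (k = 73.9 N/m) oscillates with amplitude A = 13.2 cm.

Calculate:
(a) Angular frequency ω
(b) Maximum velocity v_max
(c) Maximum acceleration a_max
ω = √(k/m) = √(73.9/0.49) = 12.28 rad/s
v_max = ωA = 12.28×0.132 = 1.621 m/s
a_max = ω²A = 12.28²×0.132 = 19.91 m/s²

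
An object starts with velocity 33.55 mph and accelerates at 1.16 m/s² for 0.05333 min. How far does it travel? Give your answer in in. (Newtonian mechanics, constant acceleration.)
d = v₀t + ½at² (with unit conversion) = 2123.0 in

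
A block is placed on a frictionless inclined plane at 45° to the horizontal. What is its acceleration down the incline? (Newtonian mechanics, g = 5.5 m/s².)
a = g sin(θ) = 5.5 × sin(45°) = 5.5 × 0.7071 = 3.89 m/s²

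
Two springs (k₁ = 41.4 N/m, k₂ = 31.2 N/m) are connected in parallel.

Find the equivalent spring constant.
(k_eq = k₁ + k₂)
k_eq = k₁ + k₂ = 41.4 + 31.2 = 72.6 N/m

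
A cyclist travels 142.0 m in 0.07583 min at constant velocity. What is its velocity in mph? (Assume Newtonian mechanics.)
v = d/t (with unit conversion) = 69.82 mph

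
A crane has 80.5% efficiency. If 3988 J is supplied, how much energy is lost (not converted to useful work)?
W_out = η × W_in = 0.805×3988 = 3210.3 J
W_lost = W_in − W_out = 3988 − 3210.3 = 777.66 J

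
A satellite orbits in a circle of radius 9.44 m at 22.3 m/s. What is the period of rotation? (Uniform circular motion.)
T = 2πr/v = 2π×9.44/22.3 = 2.66 s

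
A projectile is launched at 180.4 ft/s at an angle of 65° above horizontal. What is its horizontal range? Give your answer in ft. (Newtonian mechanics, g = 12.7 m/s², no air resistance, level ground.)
R = v₀² sin(2θ) / g (with unit conversion) = 598.3 ft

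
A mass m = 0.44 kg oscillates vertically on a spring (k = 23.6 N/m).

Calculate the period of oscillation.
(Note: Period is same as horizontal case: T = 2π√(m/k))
T = 2π√(m/k) = 2π√(0.44/23.6) = 0.8579 s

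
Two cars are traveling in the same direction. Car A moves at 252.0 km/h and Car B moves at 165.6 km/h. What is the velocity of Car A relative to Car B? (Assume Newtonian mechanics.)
v_rel = v_A - v_B = 252.0 - 165.6 = 86.4 km/h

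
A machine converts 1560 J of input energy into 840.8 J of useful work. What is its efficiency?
η = W_out/W_in = 840.8/1560 = 0.539 = 53.9%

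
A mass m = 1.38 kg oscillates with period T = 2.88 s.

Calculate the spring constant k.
T = 2π√(m/k) → k = m(2π/T)² = 1.38×(2π/2.88)² = 6.568 N/m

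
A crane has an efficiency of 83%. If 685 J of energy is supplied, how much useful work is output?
W_out = η × W_in = 0.83 × 685 = 568.55 J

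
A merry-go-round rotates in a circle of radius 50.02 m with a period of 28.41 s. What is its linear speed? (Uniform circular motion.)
v = 2πr/T = 2π×50.02/28.41 = 11.06 m/s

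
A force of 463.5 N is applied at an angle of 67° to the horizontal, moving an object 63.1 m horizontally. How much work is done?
W = Fd cosθ = 463.5×63.1×cos(67°) = 11428.0 J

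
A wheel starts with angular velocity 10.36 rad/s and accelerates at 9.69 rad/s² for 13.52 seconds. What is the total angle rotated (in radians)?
θ = ω₀t + ½αt² = 10.36×13.52 + ½×9.69×13.52² = 1025.69 rad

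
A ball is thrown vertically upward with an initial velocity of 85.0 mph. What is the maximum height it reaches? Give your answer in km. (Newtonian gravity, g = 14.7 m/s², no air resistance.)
h_max = v₀²/(2g) (with unit conversion) = 0.04911 km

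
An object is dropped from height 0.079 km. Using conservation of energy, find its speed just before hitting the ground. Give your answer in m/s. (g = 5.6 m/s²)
mgh = ½mv² → v = √(2gh) = √(2×5.6×79) = 29.75 m/s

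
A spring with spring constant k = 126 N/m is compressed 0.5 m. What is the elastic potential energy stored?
PE = ½kx² = ½×126×0.5² = 15.75 J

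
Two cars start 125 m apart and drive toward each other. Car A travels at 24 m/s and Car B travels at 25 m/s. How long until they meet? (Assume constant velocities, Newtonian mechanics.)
Combined speed: v_combined = 24 + 25 = 49 m/s
Time to meet: t = d/49 = 125/49 = 2.55 s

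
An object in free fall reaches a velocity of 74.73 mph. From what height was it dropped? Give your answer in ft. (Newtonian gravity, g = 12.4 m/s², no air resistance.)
h = v²/(2g) (with unit conversion) = 147.6 ft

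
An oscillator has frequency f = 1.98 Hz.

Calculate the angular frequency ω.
ω = 2πf = 2π×1.98 = 12.44 rad/s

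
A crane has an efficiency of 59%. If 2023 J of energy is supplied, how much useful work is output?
W_out = η × W_in = 0.59 × 2023 = 1193.6 J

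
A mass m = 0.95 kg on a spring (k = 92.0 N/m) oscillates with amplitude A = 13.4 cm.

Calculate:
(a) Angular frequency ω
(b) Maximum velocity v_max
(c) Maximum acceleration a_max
ω = √(k/m) = √(92.0/0.95) = 9.841 rad/s
v_max = ωA = 9.841×0.134 = 1.319 m/s
a_max = ω²A = 9.841²×0.134 = 12.98 m/s²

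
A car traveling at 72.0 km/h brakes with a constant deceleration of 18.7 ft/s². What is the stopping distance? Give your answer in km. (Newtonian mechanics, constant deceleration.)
d = v₀² / (2a) (with unit conversion) = 0.03509 km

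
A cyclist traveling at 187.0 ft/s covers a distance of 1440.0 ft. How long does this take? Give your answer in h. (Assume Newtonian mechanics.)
t = d/v (with unit conversion) = 0.002139 h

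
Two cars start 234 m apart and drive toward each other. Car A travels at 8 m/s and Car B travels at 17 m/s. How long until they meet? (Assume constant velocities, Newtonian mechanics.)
Combined speed: v_combined = 8 + 17 = 25 m/s
Time to meet: t = d/25 = 234/25 = 9.36 s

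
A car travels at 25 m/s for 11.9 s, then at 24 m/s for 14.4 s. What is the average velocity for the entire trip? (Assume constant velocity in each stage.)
d₁ = v₁t₁ = 25 × 11.9 = 297.5 m
d₂ = v₂t₂ = 24 × 14.4 = 345.6 m
d_total = 643.1 m, t_total = 26.3 s
v_avg = d_total/t_total = 643.1/26.3 = 24.45 m/s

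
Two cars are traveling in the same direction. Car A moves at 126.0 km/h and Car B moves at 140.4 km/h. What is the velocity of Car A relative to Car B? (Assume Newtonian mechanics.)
v_rel = v_A - v_B = 126.0 - 140.4 = -14.4 km/h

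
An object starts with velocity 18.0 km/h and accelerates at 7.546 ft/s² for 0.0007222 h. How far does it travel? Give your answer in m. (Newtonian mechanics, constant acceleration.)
d = v₀t + ½at² (with unit conversion) = 20.77 m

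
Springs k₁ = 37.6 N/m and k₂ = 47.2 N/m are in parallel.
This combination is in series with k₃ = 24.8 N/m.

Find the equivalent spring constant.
k₁₂ = k₁ + k₂ = 84.8 N/m (parallel)
1/k_eq = 1/k₁₂ + 1/k₃ → k_eq = 19.19 N/m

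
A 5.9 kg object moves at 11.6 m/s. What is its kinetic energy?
KE = ½mv² = ½×5.9×11.6² = 396.952 J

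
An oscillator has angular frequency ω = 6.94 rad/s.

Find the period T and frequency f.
T = 2π/ω = 2π/6.94 = 0.9054 s; f = ω/2π = 1.105 Hz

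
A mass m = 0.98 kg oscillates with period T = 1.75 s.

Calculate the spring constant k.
T = 2π√(m/k) → k = m(2π/T)² = 0.98×(2π/1.75)² = 12.63 N/m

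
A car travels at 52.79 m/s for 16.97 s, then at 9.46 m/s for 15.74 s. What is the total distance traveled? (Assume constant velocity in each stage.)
d₁ = v₁t₁ = 52.79 × 16.97 = 895.846 m
d₂ = v₂t₂ = 9.46 × 15.74 = 148.9 m
d_total = 895.846 + 148.9 = 1044.75 m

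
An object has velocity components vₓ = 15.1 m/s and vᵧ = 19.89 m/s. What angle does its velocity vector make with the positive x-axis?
θ = arctan(vᵧ/vₓ) = arctan(19.89/15.1) = 52.8°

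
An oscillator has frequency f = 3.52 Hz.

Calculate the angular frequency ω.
ω = 2πf = 2π×3.52 = 22.12 rad/s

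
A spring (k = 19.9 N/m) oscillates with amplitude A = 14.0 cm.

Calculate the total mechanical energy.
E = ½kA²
E = ½kA² = ½×19.9×(0.14)² = 0.195 J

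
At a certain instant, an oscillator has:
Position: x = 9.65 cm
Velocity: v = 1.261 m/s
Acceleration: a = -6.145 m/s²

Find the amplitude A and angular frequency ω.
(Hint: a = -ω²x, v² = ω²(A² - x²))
a = −ω²x → ω = √(|a|/x) = √(6.145/0.0965) = 7.98 rad/s
v² = ω²(A² − x²) → A = √(x² + v²/ω²) = √(0.0965² + 1.261²/7.98²) = 0.1852 m = 18.52 cm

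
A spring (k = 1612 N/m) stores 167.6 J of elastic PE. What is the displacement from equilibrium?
PE = ½kx² → x = √(2PE/k) = √(2×167.6/1612) = 0.456 m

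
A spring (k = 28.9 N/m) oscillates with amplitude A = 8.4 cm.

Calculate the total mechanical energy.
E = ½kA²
E = ½kA² = ½×28.9×(0.084)² = 0.102 J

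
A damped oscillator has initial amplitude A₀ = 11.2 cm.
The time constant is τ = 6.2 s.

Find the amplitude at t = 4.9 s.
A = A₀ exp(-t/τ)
A = A₀ exp(−t/τ) = 11.2×exp(−4.9/6.2) = 5.081 cm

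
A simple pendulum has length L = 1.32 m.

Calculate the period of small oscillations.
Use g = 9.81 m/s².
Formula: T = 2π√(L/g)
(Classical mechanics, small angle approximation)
T = 2π√(L/g) = 2π√(1.32/9.81) = 2.305 s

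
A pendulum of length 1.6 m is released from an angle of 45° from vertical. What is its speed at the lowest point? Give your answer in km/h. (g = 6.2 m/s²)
h = L(1 − cosθ) = 1.6×(1 − cos45°) = 0.4686 m
v = √(2gh) = √(2×6.2×0.4686) = 2.411 m/s = 8.678 km/h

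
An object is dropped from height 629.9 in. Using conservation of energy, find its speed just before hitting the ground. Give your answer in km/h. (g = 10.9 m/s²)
mgh = ½mv² → v = √(2gh) = √(2×10.9×16) = 18.68 m/s = 67.23 km/h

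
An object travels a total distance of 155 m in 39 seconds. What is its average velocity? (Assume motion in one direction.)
v_avg = Δd / Δt = 155 / 39 = 3.97 m/s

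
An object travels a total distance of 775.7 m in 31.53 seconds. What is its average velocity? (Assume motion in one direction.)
v_avg = Δd / Δt = 775.7 / 31.53 = 24.6 m/s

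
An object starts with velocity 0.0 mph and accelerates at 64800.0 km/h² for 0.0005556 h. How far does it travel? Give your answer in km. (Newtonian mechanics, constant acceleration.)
d = v₀t + ½at² (with unit conversion) = 0.01 km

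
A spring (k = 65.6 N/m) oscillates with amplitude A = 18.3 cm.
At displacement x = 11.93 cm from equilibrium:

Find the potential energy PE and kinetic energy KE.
E_total = ½kA² = ½×65.6×(0.183)² = 1.098 J
PE = ½kx² = ½×65.6×(0.1193)² = 0.4668 J
KE = E_total − PE = 0.6316 J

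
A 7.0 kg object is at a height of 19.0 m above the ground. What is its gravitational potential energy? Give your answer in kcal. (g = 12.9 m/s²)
PE = mgh = 7 kg × 12.9 m/s² × 19 m = 1716 J = 0.4101 kcal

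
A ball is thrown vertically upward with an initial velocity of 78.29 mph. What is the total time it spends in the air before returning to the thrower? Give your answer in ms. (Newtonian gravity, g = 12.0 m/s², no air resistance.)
t_total = 2v₀/g (with unit conversion) = 5833.0 ms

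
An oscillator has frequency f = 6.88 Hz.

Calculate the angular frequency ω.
ω = 2πf = 2π×6.88 = 43.23 rad/s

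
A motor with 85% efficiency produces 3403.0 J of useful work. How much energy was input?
W_in = W_out/η = 3403.0/0.85 = 4003.5 J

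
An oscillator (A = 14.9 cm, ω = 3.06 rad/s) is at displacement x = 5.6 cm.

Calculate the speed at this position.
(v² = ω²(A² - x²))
v = ω√(A² − x²) = 3.06×√(0.149² − 0.056²) = 0.4225 m/s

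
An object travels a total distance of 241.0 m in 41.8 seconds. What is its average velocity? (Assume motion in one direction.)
v_avg = Δd / Δt = 241.0 / 41.8 = 5.77 m/s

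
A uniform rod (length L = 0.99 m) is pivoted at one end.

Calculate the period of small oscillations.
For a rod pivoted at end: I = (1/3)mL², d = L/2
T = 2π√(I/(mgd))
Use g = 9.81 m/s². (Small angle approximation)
I/m = (1/3)L² = 0.3267 m²; d = L/2 = 0.495 m
T = 2π√(I/(mgd)) = 2π√(0.3267/(9.81×0.495)) = 1.63 s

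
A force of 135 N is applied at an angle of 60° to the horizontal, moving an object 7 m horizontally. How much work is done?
W = Fd cosθ = 135×7×cos(60°) = 472.5 J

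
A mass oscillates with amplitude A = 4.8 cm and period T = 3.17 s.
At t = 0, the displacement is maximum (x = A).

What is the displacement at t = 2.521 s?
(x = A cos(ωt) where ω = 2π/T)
ω = 2π/T = 2π/3.17 = 1.982 rad/s
x = A cos(ωt) = 4.8×cos(1.982×2.521) = 1.347 cm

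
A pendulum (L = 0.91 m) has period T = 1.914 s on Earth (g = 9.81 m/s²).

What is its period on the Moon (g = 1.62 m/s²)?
T = 2π√(L/g), so T_moon/T_earth = √(g_earth/g_moon)
T_moon = 2π√(0.91/1.62) = 4.709 s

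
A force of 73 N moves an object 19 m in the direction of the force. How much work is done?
W = Fd = 73×19 = 1387.0 J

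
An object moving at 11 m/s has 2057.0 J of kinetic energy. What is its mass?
KE = ½mv² → m = 2KE/v² = 2×2057.0/11² = 34.0 kg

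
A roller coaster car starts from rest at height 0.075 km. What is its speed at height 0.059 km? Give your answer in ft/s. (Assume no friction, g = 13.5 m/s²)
mgh₁ = ½mv₂² + mgh₂ → v₂ = √(2g(h₁−h₂)) = √(2×13.5×(75−59)) = 20.78 m/s = 68.19 ft/s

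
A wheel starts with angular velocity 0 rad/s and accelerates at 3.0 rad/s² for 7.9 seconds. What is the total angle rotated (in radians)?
θ = ω₀t + ½αt² = 0×7.9 + ½×3.0×7.9² = 93.62 rad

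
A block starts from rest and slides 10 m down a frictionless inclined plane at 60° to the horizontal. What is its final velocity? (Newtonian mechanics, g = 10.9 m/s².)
a = g sin(θ) = 10.9 × sin(60°) = 9.44 m/s²
v = √(2ad) = √(2 × 9.44 × 10) = 13.74 m/s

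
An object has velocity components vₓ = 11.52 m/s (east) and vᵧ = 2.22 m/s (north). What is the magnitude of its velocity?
|v| = √(vₓ² + vᵧ²) = √(11.52² + 2.22²) = √(137.639) = 11.73 m/s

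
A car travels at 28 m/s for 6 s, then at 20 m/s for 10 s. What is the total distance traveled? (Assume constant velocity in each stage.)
d₁ = v₁t₁ = 28 × 6 = 168 m
d₂ = v₂t₂ = 20 × 10 = 200 m
d_total = 168 + 200 = 368 m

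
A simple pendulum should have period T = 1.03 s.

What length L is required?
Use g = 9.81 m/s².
T = 2π√(L/g) → L = g(T/2π)² = 9.81×(1.03/2π)² = 0.2636 m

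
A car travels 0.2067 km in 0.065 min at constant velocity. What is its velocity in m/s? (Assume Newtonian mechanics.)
v = d/t (with unit conversion) = 53.0 m/s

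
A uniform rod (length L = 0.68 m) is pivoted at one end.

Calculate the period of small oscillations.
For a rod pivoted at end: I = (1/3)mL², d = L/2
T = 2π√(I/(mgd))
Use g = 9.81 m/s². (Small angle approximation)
I/m = (1/3)L² = 0.1541 m²; d = L/2 = 0.34 m
T = 2π√(I/(mgd)) = 2π√(0.1541/(9.81×0.34)) = 1.351 s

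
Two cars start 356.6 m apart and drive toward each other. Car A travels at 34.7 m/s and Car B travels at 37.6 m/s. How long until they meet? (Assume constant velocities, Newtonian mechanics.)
Combined speed: v_combined = 34.7 + 37.6 = 72.3 m/s
Time to meet: t = d/72.3 = 356.6/72.3 = 4.93 s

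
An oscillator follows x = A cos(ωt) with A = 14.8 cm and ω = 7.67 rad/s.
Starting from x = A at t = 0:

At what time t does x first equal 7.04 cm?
cos(ωt) = x/A = 7.04/14.8 = 0.4757
ωt = arccos(0.4757) = 1.075 rad
t = 1.075/7.67 = 0.1402 s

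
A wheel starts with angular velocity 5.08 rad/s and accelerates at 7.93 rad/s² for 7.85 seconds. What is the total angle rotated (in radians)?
θ = ω₀t + ½αt² = 5.08×7.85 + ½×7.93×7.85² = 284.21 rad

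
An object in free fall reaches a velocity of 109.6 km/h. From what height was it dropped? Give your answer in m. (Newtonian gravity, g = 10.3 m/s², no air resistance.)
h = v²/(2g) (with unit conversion) = 44.99 m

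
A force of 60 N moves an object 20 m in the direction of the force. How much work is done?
W = Fd = 60×20 = 1200.0 J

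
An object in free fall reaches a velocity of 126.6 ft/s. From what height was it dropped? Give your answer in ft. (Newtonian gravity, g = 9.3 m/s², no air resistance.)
h = v²/(2g) (with unit conversion) = 262.6 ft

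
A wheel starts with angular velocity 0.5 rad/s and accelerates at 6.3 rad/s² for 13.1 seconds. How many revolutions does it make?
θ = ω₀t + ½αt² = 0.5×13.1 + ½×6.3×13.1² = 547.12 rad
Revolutions = θ/(2π) = 547.12/(2π) = 87.08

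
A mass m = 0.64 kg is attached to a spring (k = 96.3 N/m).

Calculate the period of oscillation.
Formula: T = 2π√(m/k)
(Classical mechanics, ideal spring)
T = 2π√(m/k) = 2π√(0.64/96.3) = 0.5122 s; f = 1/T = 1.952 Hz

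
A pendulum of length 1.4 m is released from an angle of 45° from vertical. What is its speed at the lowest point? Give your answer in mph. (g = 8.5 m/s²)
h = L(1 − cosθ) = 1.4×(1 − cos45°) = 0.4101 m
v = √(2gh) = √(2×8.5×0.4101) = 2.64 m/s = 5.906 mph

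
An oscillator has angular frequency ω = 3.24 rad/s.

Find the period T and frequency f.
T = 2π/ω = 2π/3.24 = 1.939 s; f = ω/2π = 0.5157 Hz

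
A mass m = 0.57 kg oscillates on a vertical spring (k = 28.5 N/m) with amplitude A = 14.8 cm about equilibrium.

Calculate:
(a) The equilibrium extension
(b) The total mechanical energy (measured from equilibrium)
x_eq = mg/k = 0.57×9.81/28.5 = 0.1962 m = 19.62 cm
E = ½kA² = ½×28.5×(0.148)² = 0.3121 J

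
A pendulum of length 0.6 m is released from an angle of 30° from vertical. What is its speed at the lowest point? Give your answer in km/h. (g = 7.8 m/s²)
h = L(1 − cosθ) = 0.6×(1 − cos30°) = 0.08038 m
v = √(2gh) = √(2×7.8×0.08038) = 1.12 m/s = 4.031 km/h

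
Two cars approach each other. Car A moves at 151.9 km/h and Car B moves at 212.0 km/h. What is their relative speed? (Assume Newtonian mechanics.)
v_rel = v_A + v_B = 151.9 + 212.0 = 363.9 km/h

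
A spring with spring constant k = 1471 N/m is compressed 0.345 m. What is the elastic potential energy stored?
PE = ½kx² = ½×1471×0.345² = 87.54 J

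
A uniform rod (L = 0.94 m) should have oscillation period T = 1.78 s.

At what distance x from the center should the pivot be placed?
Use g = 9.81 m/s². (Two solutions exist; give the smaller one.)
T = 2π√((L²/12 + x²)/(gx)). Let c = T²g/(4π²) = 0.7873.
x² − cx + L²/12 = 0 → x = (c − √(c² − L²/3))/2 = 0.1085 m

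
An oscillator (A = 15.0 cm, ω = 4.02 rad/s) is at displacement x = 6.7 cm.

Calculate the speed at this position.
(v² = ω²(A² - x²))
v = ω√(A² − x²) = 4.02×√(0.15² − 0.067²) = 0.5395 m/s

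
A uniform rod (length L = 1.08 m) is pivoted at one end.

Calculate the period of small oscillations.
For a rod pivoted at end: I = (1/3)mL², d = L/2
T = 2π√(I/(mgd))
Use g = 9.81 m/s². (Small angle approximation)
I/m = (1/3)L² = 0.3888 m²; d = L/2 = 0.54 m
T = 2π√(I/(mgd)) = 2π√(0.3888/(9.81×0.54)) = 1.702 s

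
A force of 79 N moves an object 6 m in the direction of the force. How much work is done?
W = Fd = 79×6 = 474.0 J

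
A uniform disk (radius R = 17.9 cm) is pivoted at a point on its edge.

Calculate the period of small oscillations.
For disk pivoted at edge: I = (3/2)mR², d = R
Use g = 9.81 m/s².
I/m = (3/2)R² = 0.04806 m²; d = R = 0.179 m
T = 2π√((3/2)R²/(gR)) = 2π√(3R/(2g)) = 1.039 s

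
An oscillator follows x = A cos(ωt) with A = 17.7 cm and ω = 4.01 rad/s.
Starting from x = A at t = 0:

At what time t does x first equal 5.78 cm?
cos(ωt) = x/A = 5.78/17.7 = 0.3266
ωt = arccos(0.3266) = 1.238 rad
t = 1.238/4.01 = 0.3088 s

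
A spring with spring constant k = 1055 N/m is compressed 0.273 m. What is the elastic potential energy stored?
PE = ½kx² = ½×1055×0.273² = 39.31 J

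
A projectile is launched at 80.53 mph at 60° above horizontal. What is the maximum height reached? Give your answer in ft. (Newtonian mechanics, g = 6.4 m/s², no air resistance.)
H = v₀²sin²(θ)/(2g) (with unit conversion) = 249.1 ft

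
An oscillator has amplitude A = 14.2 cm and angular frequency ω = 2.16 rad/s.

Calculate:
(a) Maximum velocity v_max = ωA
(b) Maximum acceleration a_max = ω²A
v_max = ωA = 2.16×0.142 = 0.3067 m/s
a_max = ω²A = 2.16²×0.142 = 0.6625 m/s²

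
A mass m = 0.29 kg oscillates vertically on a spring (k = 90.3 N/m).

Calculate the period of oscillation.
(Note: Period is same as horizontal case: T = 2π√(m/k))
T = 2π√(m/k) = 2π√(0.29/90.3) = 0.3561 s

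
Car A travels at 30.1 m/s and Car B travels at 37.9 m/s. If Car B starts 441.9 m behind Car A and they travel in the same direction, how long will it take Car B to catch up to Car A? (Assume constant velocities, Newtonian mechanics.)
Relative speed: v_rel = 37.9 - 30.1 = 7.8 m/s
Time to catch: t = d₀/v_rel = 441.9/7.8 = 56.65 s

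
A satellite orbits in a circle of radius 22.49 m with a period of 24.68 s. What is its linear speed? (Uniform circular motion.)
v = 2πr/T = 2π×22.49/24.68 = 5.73 m/s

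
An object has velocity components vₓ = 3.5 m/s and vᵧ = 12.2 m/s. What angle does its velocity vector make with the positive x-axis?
θ = arctan(vᵧ/vₓ) = arctan(12.2/3.5) = 73.99°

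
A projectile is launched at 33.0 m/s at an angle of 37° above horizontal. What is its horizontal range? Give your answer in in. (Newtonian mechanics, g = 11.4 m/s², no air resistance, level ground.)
R = v₀² sin(2θ) / g (with unit conversion) = 3615.0 in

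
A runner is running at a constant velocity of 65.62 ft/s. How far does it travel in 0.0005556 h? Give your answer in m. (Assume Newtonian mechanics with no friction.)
d = vt (with unit conversion) = 40.01 m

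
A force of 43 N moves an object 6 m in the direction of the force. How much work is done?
W = Fd = 43×6 = 258.0 J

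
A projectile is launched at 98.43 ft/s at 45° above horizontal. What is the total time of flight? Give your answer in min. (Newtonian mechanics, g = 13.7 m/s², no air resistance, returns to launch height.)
T = 2v₀sin(θ)/g (with unit conversion) = 0.05162 min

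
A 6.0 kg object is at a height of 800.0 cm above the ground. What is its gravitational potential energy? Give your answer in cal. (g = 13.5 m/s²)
PE = mgh = 6 kg × 13.5 m/s² × 8 m = 648 J = 154.9 cal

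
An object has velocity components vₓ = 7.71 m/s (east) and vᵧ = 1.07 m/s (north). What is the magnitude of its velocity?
|v| = √(vₓ² + vᵧ²) = √(7.71² + 1.07²) = √(60.589) = 7.78 m/s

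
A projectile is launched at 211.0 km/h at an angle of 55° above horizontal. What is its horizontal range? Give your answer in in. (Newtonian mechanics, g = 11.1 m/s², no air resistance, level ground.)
R = v₀² sin(2θ) / g (with unit conversion) = 11450.0 in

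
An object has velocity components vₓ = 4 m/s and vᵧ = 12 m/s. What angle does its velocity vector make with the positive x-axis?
θ = arctan(vᵧ/vₓ) = arctan(12/4) = 71.57°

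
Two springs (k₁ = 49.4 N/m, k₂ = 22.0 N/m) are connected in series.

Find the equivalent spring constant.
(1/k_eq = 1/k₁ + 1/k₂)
1/k_eq = 1/49.4 + 1/22.0 = 0.065697; k_eq = 15.22 N/m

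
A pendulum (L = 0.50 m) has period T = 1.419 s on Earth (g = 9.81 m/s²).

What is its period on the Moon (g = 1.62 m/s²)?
T = 2π√(L/g), so T_moon/T_earth = √(g_earth/g_moon)
T_moon = 2π√(0.5/1.62) = 3.491 s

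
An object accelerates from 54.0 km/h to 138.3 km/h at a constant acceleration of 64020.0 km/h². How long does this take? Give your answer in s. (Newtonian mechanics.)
t = (v - v₀)/a (with unit conversion) = 4.74 s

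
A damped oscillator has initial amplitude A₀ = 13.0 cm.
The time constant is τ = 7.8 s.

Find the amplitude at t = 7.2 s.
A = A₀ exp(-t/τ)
A = A₀ exp(−t/τ) = 13.0×exp(−7.2/7.8) = 5.165 cm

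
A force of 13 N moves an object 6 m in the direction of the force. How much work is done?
W = Fd = 13×6 = 78.0 J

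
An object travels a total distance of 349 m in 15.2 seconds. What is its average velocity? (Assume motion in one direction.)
v_avg = Δd / Δt = 349 / 15.2 = 22.96 m/s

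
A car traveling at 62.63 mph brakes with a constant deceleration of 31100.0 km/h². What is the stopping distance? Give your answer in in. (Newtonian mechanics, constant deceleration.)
d = v₀² / (2a) (with unit conversion) = 6430.0 in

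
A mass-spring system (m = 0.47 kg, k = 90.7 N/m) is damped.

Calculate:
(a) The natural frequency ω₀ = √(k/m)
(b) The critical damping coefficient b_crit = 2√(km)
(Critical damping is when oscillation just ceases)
ω₀ = √(k/m) = √(90.7/0.47) = 13.89 rad/s
b_crit = 2√(km) = 2√(90.7×0.47) = 13.06 kg/s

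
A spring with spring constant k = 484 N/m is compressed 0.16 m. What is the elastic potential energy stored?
PE = ½kx² = ½×484×0.16² = 6.195 J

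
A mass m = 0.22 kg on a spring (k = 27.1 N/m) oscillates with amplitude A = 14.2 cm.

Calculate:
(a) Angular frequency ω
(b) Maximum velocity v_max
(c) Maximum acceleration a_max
ω = √(k/m) = √(27.1/0.22) = 11.1 rad/s
v_max = ωA = 11.1×0.142 = 1.576 m/s
a_max = ω²A = 11.1²×0.142 = 17.49 m/s²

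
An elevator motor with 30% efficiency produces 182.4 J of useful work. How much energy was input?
W_in = W_out/η = 182.4/0.3 = 608.0 J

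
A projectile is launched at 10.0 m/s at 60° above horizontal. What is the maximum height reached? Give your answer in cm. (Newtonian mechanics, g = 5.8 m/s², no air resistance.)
H = v₀²sin²(θ)/(2g) (with unit conversion) = 646.6 cm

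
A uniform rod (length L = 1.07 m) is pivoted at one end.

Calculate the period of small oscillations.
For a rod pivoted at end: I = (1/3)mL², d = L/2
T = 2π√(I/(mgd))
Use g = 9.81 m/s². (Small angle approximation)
I/m = (1/3)L² = 0.3816 m²; d = L/2 = 0.535 m
T = 2π√(I/(mgd)) = 2π√(0.3816/(9.81×0.535)) = 1.694 s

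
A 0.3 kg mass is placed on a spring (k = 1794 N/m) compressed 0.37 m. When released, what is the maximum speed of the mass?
½kx² = ½mv² → v = x√(k/m) = 0.37×√(1794/0.3) = 28.61 m/s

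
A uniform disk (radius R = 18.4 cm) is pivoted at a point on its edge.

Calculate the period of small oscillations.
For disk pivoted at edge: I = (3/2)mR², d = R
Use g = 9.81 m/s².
I/m = (3/2)R² = 0.05078 m²; d = R = 0.184 m
T = 2π√((3/2)R²/(gR)) = 2π√(3R/(2g)) = 1.054 s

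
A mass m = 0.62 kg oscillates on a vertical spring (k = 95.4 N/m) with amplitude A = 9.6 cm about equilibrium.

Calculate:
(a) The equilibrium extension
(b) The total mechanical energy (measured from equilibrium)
x_eq = mg/k = 0.62×9.81/95.4 = 0.06375 m = 6.375 cm
E = ½kA² = ½×95.4×(0.096)² = 0.4396 J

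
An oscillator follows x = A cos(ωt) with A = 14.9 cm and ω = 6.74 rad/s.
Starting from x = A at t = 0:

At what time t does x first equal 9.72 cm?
cos(ωt) = x/A = 9.72/14.9 = 0.6523
ωt = arccos(0.6523) = 0.8601 rad
t = 0.8601/6.74 = 0.1276 s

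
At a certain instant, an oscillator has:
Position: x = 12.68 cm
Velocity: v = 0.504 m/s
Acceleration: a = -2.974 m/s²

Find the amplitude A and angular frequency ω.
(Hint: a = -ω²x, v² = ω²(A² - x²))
a = −ω²x → ω = √(|a|/x) = √(2.974/0.1268) = 4.843 rad/s
v² = ω²(A² − x²) → A = √(x² + v²/ω²) = √(0.1268² + 0.504²/4.843²) = 0.164 m = 16.4 cm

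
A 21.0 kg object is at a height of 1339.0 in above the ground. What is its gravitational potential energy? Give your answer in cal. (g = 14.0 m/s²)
PE = mgh = 21 kg × 14.0 m/s² × 34.01 m = 9999 J = 2390.0 cal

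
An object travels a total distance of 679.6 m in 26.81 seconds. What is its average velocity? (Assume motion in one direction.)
v_avg = Δd / Δt = 679.6 / 26.81 = 25.35 m/s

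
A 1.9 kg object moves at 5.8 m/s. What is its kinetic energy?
KE = ½mv² = ½×1.9×5.8² = 31.958 J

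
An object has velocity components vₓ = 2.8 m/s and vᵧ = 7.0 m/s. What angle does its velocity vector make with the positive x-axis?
θ = arctan(vᵧ/vₓ) = arctan(7.0/2.8) = 68.2°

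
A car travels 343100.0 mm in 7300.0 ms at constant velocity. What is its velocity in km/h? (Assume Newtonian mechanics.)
v = d/t (with unit conversion) = 169.2 km/h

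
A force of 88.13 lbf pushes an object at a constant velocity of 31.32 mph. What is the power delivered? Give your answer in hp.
P = Fv = 392 N × 14 m/s = 5489 W = 7.361 hp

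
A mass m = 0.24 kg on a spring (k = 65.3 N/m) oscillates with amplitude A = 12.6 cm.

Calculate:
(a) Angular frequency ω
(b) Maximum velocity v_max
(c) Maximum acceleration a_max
ω = √(k/m) = √(65.3/0.24) = 16.49 rad/s
v_max = ωA = 16.49×0.126 = 2.078 m/s
a_max = ω²A = 16.49²×0.126 = 34.28 m/s²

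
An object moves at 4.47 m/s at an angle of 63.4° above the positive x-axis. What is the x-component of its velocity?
vₓ = v cos(θ) = 4.47 × cos(63.4°) = 2.0 m/s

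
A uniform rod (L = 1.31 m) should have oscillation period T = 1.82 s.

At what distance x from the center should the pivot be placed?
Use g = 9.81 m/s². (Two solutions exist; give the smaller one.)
T = 2π√((L²/12 + x²)/(gx)). Let c = T²g/(4π²) = 0.8231.
x² − cx + L²/12 = 0 → x = (c − √(c² − L²/3))/2 = 0.2492 m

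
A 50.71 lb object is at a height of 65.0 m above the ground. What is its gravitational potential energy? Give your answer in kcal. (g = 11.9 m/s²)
PE = mgh = 23 kg × 11.9 m/s² × 65 m = 1.779e+04 J = 4.252 kcal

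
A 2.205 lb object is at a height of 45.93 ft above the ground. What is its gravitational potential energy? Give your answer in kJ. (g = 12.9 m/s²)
PE = mgh = 1 kg × 12.9 m/s² × 14 m = 180.6 J = 0.1806 kJ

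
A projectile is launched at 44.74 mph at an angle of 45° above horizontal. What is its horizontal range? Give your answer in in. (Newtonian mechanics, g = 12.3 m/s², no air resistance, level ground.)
R = v₀² sin(2θ) / g (with unit conversion) = 1280.0 in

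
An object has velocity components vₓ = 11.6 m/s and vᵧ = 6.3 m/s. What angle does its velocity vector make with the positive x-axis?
θ = arctan(vᵧ/vₓ) = arctan(6.3/11.6) = 28.51°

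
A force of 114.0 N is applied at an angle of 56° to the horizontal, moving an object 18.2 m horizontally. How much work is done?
W = Fd cosθ = 114.0×18.2×cos(56°) = 1160.2 J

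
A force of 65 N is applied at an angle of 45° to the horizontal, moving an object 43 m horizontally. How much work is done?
W = Fd cosθ = 65×43×cos(45°) = 1976.4 J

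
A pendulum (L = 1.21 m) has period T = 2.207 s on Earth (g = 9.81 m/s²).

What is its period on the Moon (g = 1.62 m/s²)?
T = 2π√(L/g), so T_moon/T_earth = √(g_earth/g_moon)
T_moon = 2π√(1.21/1.62) = 5.43 s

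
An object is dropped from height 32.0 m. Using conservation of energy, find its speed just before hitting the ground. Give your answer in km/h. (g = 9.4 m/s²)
mgh = ½mv² → v = √(2gh) = √(2×9.4×32) = 24.53 m/s = 88.3 km/h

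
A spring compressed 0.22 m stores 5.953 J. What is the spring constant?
PE = ½kx² → k = 2PE/x² = 2×5.953/0.22² = 246.0 N/m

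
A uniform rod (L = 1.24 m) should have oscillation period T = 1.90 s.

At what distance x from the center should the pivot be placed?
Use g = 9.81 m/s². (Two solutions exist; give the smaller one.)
T = 2π√((L²/12 + x²)/(gx)). Let c = T²g/(4π²) = 0.897.
x² − cx + L²/12 = 0 → x = (c − √(c² − L²/3))/2 = 0.1783 m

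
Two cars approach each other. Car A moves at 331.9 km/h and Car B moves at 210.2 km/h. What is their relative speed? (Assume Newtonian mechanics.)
v_rel = v_A + v_B = 331.9 + 210.2 = 542.1 km/h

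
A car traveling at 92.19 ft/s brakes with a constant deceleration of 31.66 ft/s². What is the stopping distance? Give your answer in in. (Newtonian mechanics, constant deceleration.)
d = v₀² / (2a) (with unit conversion) = 1611.0 in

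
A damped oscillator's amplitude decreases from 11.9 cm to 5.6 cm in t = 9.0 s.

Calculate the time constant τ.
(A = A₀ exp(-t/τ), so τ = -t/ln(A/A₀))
A/A₀ = 5.6/11.9 = 0.4706; ln(A/A₀) = -0.7538
τ = −t/ln(A/A₀) = −9.0/-0.7538 = 11.94 s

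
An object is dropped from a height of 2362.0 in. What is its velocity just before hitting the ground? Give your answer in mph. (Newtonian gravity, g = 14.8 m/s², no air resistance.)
v = √(2gh) (with unit conversion) = 94.27 mph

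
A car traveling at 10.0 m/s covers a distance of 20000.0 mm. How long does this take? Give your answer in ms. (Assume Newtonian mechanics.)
t = d/v (with unit conversion) = 2000.0 ms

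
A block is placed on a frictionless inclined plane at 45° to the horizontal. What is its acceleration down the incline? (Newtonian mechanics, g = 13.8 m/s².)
a = g sin(θ) = 13.8 × sin(45°) = 13.8 × 0.7071 = 9.76 m/s²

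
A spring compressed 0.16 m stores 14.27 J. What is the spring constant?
PE = ½kx² → k = 2PE/x² = 2×14.27/0.16² = 1115.0 N/m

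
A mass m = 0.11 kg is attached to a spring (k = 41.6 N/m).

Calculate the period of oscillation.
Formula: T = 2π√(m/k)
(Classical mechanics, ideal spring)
T = 2π√(m/k) = 2π√(0.11/41.6) = 0.3231 s; f = 1/T = 3.095 Hz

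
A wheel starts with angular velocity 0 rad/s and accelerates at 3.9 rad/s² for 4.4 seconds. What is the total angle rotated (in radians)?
θ = ω₀t + ½αt² = 0×4.4 + ½×3.9×4.4² = 37.75 rad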